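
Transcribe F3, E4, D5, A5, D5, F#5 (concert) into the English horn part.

The English horn sounds a perfect fifth below written, so the written part must be a perfect fifth above concert — transpose each note up.
F3 to C4
E4 to B4
D5 to A5
A5 to E6
D5 to A5
F#5 to C#6

C4 B4 A5 E6 A5 C#6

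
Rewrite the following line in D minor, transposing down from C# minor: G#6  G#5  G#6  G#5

A5 A4 A5 A4

C# minor to D minor down is a major seventh, so every note moves down by that interval.
G#6 gives A5
G#5 gives A4
G#6 gives A5
G#5 gives A4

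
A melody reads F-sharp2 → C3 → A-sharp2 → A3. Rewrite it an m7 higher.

E3 Bb3 G#3 G4

F#2 up a minor seventh is E3.
C3: a seventh up reaches B, and 10 semitones makes it Bb3.
A#2 up a minor seventh is G#3.
A minor seventh up from A3 gives G4.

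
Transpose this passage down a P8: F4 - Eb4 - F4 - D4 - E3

F3 Eb3 F3 D3 E2

F4: an octave down reaches F, and 12 semitones makes it F3.
Eb4: an octave down reaches E, and 12 semitones makes it Eb3.
F4 down a perfect octave is F3.
A perfect octave down from D4 gives D3.
E3 down a perfect octave is E2.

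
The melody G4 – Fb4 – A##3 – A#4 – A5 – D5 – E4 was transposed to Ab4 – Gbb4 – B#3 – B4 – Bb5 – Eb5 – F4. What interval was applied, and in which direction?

up a minor second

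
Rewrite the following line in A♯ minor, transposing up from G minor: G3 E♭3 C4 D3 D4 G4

A#3 F#3 D#4 E#3 E#4 A#4

G minor to A♯ minor up is an augmented second, so every note moves up by that interval.
G3 to A#3
Eb3 to F#3
C4 to D#4
D3 to E#3
D4 to E#4
G4 to A#4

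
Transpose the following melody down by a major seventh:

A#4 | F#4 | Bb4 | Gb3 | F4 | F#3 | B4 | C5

A major seventh down from A#4 gives B3.
A major seventh down from F#4 gives G3.
Bb4 down a major seventh is Cb4.
A major seventh down from Gb3 gives Abb2.
F4: a seventh down reaches G, and 11 semitones makes it Gb3.
A major seventh down from F#3 gives G2.
B4: a seventh down reaches C, and 11 semitones makes it C4.
A major seventh down from C5 gives Db4.

B3 G3 Cb4 Abb2 Gb3 G2 C4 Db4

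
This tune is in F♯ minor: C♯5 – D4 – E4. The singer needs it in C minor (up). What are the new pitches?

G5 Ab4 Bb4

F♯ minor to C minor up is a diminished fifth, so every note moves up by that interval.
C#5 to G5
D4 to Ab4
E4 to Bb4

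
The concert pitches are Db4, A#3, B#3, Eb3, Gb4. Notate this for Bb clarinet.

Written C4 sounds as Bb3 on the Bb clarinet, so concert pitches are written a major second up.
Db4 to Eb4
A#3 to B#3
B#3 to C##4
Eb3 to F3
Gb4 to Ab4

Eb4 B#3 C##4 F3 Ab4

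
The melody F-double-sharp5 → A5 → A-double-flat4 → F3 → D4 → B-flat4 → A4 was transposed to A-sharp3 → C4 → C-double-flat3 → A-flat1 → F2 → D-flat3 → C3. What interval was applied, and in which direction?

From F##5 to A#3 is 13 letter names — a thirteenth of some quality.
A#3 to F##5 is 21 semitones, which makes it a major thirteenth; the second version is lower, so the direction is down.
Checking another pair — A4 → C3 — gives the same interval.

down a major thirteenth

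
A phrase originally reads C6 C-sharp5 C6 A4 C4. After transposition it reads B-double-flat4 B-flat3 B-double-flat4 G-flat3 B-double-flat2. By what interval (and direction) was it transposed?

From C6 to Bbb4 is 9 letter names — a ninth of some quality.
Bbb4 to C6 is 15 semitones, which makes it an augmented ninth; the second version is lower, so the direction is down.
Checking another pair — C4 → Bbb2 — gives the same interval.

down an augmented ninth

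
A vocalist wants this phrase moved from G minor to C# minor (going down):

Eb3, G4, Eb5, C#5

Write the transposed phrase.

From G down to C# is a diminished fifth; apply that to each pitch.
Eb3 to A2
G4 to C#4
Eb5 to A4
C#5 to F##4

A2 C#4 A4 F##4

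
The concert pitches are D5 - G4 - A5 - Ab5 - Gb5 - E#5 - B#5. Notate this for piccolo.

D4 G3 A4 Ab4 Gb4 E#4 B#4

Written C4 sounds as C5 on the piccolo, so concert pitches are written a perfect octave down.
D5 -> D4
G4 -> G3
A5 -> A4
Ab5 -> Ab4
Gb5 -> Gb4
E#5 -> E#4
B#5 -> B#4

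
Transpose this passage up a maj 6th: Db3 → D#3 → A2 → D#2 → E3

Bb3 B#3 F#3 B#2 C#4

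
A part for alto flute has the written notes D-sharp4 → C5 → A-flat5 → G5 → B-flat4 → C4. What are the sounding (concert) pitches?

A#3 G4 Eb5 D5 F4 G3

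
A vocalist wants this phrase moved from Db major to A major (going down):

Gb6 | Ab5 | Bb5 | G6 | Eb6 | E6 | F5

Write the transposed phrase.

Db major to A major down is a diminished fourth, so every note moves down by that interval.
Gb6 to D6
Ab5 to E5
Bb5 to F#5
G6 to D#6
Eb6 to B5
E6 to B#5
F5 to C#5

D6 E5 F#5 D#6 B5 B#5 C#5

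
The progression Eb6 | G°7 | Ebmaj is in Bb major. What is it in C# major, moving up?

Bb major up to C# major is an augmented second; each chord root moves by that interval while the quality stays the same.
Eb6: root Eb up an augmented second → F#, giving F#6.
G°7: root G up an augmented second → A#, giving A#°7.
Ebmaj: root Eb up an augmented second → F#, giving F#maj.

F#6 A#°7 F#maj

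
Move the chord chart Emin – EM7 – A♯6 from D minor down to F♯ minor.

G#min G#M7 C##6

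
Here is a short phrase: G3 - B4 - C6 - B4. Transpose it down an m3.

G3 to E3
B4 to G#4
C6 to A5
B4 to G#4

E3 G#4 A5 G#4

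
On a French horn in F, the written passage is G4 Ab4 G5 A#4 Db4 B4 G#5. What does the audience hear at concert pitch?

C4 Db4 C5 D#4 Gb3 E4 C#5

Written C4 on the French horn in F sounds as F3, a perfect fifth lower; apply that shift to every note.
G4 gives C4
Ab4 gives Db4
G5 gives C5
A#4 gives D#4
Db4 gives Gb3
B4 gives E4
G#5 gives C#5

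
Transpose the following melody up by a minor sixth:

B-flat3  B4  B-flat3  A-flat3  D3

Gb4 G5 Gb4 Fb4 Bb3

Bb3 up a minor sixth is Gb4.
A minor sixth up from B4 gives G5.
Bb3 up a minor sixth is Gb4.
Ab3 up a minor sixth is Fb4.
D3 up a minor sixth is Bb3.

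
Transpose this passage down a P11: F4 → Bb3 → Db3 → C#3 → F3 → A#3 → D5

F4 down a perfect eleventh is C3.
A perfect eleventh down from Bb3 gives F2.
A perfect eleventh down from Db3 gives Ab1.
C#3: an eleventh down reaches G, and 17 semitones makes it G#1.
A perfect eleventh down from F3 gives C2.
A#3 down a perfect eleventh is E#2.
D5: an eleventh down reaches A, and 17 semitones makes it A3.

C3 F2 Ab1 G#1 C2 E#2 A3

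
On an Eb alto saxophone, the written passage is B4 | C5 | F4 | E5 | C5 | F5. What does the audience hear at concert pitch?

D4 Eb4 Ab3 G4 Eb4 Ab4

Written C4 on the Eb alto saxophone sounds as Eb3, a major sixth lower; apply that shift to every note.
B4 → D4
C5 → Eb4
F4 → Ab3
E5 → G4
C5 → Eb4
F5 → Ab4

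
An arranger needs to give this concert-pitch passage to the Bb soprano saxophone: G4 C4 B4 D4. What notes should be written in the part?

Written C4 sounds as Bb3 on the Bb soprano saxophone, so concert pitches are written a major second up.
G4 → A4
C4 → D4
B4 → C#5
D4 → E4

A4 D4 C#5 E4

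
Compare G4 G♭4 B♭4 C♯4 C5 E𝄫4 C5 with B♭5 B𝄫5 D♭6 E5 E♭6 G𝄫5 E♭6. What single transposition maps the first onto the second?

up a minor tenth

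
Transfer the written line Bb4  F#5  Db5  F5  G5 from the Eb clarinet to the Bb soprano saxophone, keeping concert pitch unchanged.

First find concert pitch: the Eb clarinet sounds a minor third above written, so Bb4 F#5 Db5 F5 G5 sounds Db5 A5 Fb5 Ab5 Bb5.
Then write for Bb soprano saxophone: it sounds a major second below written, so the part must be a major second above concert.
Db5 → Eb5
A5 → B5
Fb5 → Gb5
Ab5 → Bb5
Bb5 → C6

Eb5 B5 Gb5 Bb5 C6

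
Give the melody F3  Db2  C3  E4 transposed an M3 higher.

A3 F2 E3 G#4

A major third up from F3 gives A3.
A major third up from Db2 gives F2.
C3: a third up reaches E, and 4 semitones makes it E3.
E4: a third up reaches G, and 4 semitones makes it G#4.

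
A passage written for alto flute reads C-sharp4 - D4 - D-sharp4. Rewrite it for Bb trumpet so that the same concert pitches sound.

A#3 B3 B#3

First find concert pitch: the alto flute sounds a perfect fourth below written, so C-sharp4 D4 D-sharp4 sounds G#3 A3 A#3.
Then write for Bb trumpet: it sounds a major second below written, so the part must be a major second above concert.
G#3 → A#3
A3 → B3
A#3 → B#3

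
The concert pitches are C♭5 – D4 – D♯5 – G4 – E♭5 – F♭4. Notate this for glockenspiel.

Cb3 D2 D#3 G2 Eb3 Fb2

Written C4 sounds as C6 on the glockenspiel, so concert pitches are written a perfect fifteenth down.
Cb5 to Cb3
D4 to D2
D#5 to D#3
G4 to G2
Eb5 to Eb3
Fb4 to Fb2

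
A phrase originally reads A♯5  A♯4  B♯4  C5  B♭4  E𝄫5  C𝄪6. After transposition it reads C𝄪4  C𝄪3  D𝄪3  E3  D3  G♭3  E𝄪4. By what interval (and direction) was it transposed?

down a minor thirteenth

From A#5 to C##4 is 13 letter names — a thirteenth of some quality.
C##4 to A#5 is 20 semitones, which makes it a minor thirteenth; the second version is lower, so the direction is down.
Checking another pair — C##6 → E##4 — gives the same interval.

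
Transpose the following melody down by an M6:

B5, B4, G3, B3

B5 -> D5
B4 -> D4
G3 -> Bb2
B3 -> D3

D5 D4 Bb2 D3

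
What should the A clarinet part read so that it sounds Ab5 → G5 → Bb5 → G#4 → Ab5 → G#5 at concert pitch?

Cb6 Bb5 Db6 B4 Cb6 B5

Written C4 sounds as A3 on the A clarinet, so concert pitches are written a minor third up.
Ab5 gives Cb6
G5 gives Bb5
Bb5 gives Db6
G#4 gives B4
Ab5 gives Cb6
G#5 gives B5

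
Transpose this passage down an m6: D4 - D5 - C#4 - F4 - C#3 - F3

D4 → F#3
D5 → F#4
C#4 → E#3
F4 → A3
C#3 → E#2
F3 → A2

F#3 F#4 E#3 A3 E#2 A2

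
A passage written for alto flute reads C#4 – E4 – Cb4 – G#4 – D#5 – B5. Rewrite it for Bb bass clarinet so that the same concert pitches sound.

First find concert pitch: the alto flute sounds a perfect fourth below written, so C#4 E4 Cb4 G#4 D#5 B5 sounds G#3 B3 Gb3 D#4 A#4 F#5.
Then write for Bb bass clarinet: it sounds a major ninth below written, so the part must be a major ninth above concert.
G#3 → A#4
B3 → C#5
Gb3 → Ab4
D#4 → E#5
A#4 → B#5
F#5 → G#6

A#4 C#5 Ab4 E#5 B#5 G#6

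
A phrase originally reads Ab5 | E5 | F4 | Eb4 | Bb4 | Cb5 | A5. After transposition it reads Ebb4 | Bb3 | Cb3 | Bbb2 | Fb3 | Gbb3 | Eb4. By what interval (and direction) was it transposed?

Take the first pair: Ab5 → Ebb4. A to E spans 11 letter names, so the interval is some kind of eleventh.
Ebb4 to Ab5 is 18 semitones, which makes it an augmented eleventh; the second version is lower, so the direction is down.
Checking another pair — A5 → Eb4 — gives the same interval.

down an augmented eleventh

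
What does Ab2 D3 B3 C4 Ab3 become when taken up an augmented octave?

A3 D#4 B#4 C#5 A4

Ab2 → A3
D3 → D#4
B3 → B#4
C4 → C#5
Ab3 → A4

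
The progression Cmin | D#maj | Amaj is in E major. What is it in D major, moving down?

Bbmin C#maj Gmaj

E major down to D major is a major second; each chord root moves by that interval while the quality stays the same.
Cmin: root C down a major second → Bb, giving Bbmin.
D#maj: root D# down a major second → C#, giving C#maj.
Amaj: root A down a major second → G, giving Gmaj.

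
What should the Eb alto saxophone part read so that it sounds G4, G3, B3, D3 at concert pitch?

The Eb alto saxophone sounds a major sixth below written, so the written part must be a major sixth above concert — transpose each note up.
G4 gives E5
G3 gives E4
B3 gives G#4
D3 gives B3

E5 E4 G#4 B3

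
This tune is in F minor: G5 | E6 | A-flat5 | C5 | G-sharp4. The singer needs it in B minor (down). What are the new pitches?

C#5 A#5 D5 F#4 C##4

F minor to B minor down is a diminished fifth, so every note moves down by that interval.
G5 -> C#5
E6 -> A#5
Ab5 -> D5
C5 -> F#4
G#4 -> C##4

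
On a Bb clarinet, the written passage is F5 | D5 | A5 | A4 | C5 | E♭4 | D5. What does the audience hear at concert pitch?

The Bb clarinet sounds a major second below written, so transpose each written note down a major second.
F5 to Eb5
D5 to C5
A5 to G5
A4 to G4
C5 to Bb4
Eb4 to Db4
D5 to C5

Eb5 C5 G5 G4 Bb4 Db4 C5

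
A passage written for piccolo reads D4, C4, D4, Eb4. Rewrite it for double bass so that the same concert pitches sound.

D6 C6 D6 Eb6

First find concert pitch: the piccolo sounds a perfect octave above written, so D4 C4 D4 Eb4 sounds D5 C5 D5 Eb5.
Then write for double bass: it sounds a perfect octave below written, so the part must be a perfect octave above concert.
D5 → D6
C5 → C6
D5 → D6
Eb5 → Eb6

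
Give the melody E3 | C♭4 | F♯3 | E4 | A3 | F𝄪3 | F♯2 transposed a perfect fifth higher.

B3 Gb4 C#4 B4 E4 C##4 C#3

E3 becomes B3
Cb4 becomes Gb4
F#3 becomes C#4
E4 becomes B4
A3 becomes E4
F##3 becomes C##4
F#2 becomes C#3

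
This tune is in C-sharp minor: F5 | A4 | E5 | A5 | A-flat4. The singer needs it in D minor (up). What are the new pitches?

Gb5 Bb4 F5 Bb5 Bbb4

C-sharp minor to D minor up is a minor second, so every note moves up by that interval.
F5 becomes Gb5
A4 becomes Bb4
E5 becomes F5
A5 becomes Bb5
Ab4 becomes Bbb4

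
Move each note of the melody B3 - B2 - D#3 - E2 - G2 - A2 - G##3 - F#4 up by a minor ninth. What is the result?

C5 C4 E4 F3 Ab3 Bb3 A#4 G5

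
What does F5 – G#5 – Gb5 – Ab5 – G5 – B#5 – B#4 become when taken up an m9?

F5 -> Gb6
G#5 -> A6
Gb5 -> Abb6
Ab5 -> Bbb6
G5 -> Ab6
B#5 -> C#7
B#4 -> C#6

Gb6 A6 Abb6 Bbb6 Ab6 C#7 C#6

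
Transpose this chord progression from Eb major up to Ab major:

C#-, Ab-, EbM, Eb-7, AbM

Eb major up to Ab major is a perfect fourth; each chord root moves by that interval while the quality stays the same.
C#-: root C# up a perfect fourth → F#, giving F#-.
Ab-: root Ab up a perfect fourth → Db, giving Db-.
EbM: root Eb up a perfect fourth → Ab, giving AbM.
Eb-7: root Eb up a perfect fourth → Ab, giving Ab-7.
AbM: root Ab up a perfect fourth → Db, giving DbM.

F#- Db- AbM Ab-7 DbM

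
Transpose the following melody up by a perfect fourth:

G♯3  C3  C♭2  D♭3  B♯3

G#3: a fourth up reaches C, and 5 semitones makes it C#4.
C3 up a perfect fourth is F3.
Cb2 up a perfect fourth is Fb2.
A perfect fourth up from Db3 gives Gb3.
A perfect fourth up from B#3 gives E#4.

C#4 F3 Fb2 Gb3 E#4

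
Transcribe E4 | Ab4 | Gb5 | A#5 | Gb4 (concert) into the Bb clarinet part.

F#4 Bb4 Ab5 B#5 Ab4

The Bb clarinet sounds a major second below written, so the written part must be a major second above concert — transpose each note up.
E4 to F#4
Ab4 to Bb4
Gb5 to Ab5
A#5 to B#5
Gb4 to Ab4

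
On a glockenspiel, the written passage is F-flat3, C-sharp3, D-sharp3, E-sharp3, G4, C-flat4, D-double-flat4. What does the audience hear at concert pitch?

Fb5 C#5 D#5 E#5 G6 Cb6 Dbb6

Written C4 on the glockenspiel sounds as C6, a perfect fifteenth higher; apply that shift to every note.
Fb3 -> Fb5
C#3 -> C#5
D#3 -> D#5
E#3 -> E#5
G4 -> G6
Cb4 -> Cb6
Dbb4 -> Dbb6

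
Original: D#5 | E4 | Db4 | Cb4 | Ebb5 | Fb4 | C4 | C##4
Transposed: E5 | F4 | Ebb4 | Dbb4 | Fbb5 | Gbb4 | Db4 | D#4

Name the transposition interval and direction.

up a minor second

From D#5 to E5 is 2 letter names — a second of some quality.
D#5 to E5 is 1 semitone, which makes it a minor second; the second version is higher, so the direction is up.
Checking another pair — C##4 → D#4 — gives the same interval.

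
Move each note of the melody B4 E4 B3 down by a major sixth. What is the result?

D4 G3 D3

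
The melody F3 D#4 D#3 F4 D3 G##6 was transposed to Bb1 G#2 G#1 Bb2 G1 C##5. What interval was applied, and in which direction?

down a perfect twelfth

From F3 to Bb1 is 12 letter names — a twelfth of some quality.
Bb1 to F3 is 19 semitones, which makes it a perfect twelfth; the second version is lower, so the direction is down.
Checking another pair — G##6 → C##5 — gives the same interval.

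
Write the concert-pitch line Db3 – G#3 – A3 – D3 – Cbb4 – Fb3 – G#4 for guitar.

Db4 G#4 A4 D4 Cbb5 Fb4 G#5

The guitar sounds a perfect octave below written, so the written part must be a perfect octave above concert — transpose each note up.
Db3 → Db4
G#3 → G#4
A3 → A4
D3 → D4
Cbb4 → Cbb5
Fb3 → Fb4
G#4 → G#5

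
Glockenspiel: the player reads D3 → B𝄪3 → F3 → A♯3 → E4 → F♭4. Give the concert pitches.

D5 B##5 F5 A#5 E6 Fb6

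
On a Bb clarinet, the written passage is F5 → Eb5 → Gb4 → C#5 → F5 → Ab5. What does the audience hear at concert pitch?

Eb5 Db5 Fb4 B4 Eb5 Gb5

The Bb clarinet sounds a major second below written, so transpose each written note down a major second.
F5 -> Eb5
Eb5 -> Db5
Gb4 -> Fb4
C#5 -> B4
F5 -> Eb5
Ab5 -> Gb5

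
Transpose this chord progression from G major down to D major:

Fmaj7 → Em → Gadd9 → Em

G major down to D major is a perfect fourth; each chord root moves by that interval while the quality stays the same.
Fmaj7: root F down a perfect fourth → C, giving Cmaj7.
Em: root E down a perfect fourth → B, giving Bm.
Gadd9: root G down a perfect fourth → D, giving Dadd9.
Em: root E down a perfect fourth → B, giving Bm.

Cmaj7 Bm Dadd9 Bm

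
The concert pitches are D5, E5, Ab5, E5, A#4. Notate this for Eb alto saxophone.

B5 C#6 F6 C#6 F##5

The Eb alto saxophone sounds a major sixth below written, so the written part must be a major sixth above concert — transpose each note up.
D5 -> B5
E5 -> C#6
Ab5 -> F6
E5 -> C#6
A#4 -> F##5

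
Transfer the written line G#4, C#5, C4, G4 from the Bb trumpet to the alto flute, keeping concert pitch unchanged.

B4 E5 Eb4 Bb4

First find concert pitch: the Bb trumpet sounds a major second below written, so G#4 C#5 C4 G4 sounds F#4 B4 Bb3 F4.
Then write for alto flute: it sounds a perfect fourth below written, so the part must be a perfect fourth above concert.
F#4 → B4
B4 → E5
Bb3 → Eb4
F4 → Bb4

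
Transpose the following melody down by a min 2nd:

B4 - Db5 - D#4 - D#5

B4 to A#4
Db5 to C5
D#4 to C##4
D#5 to C##5

A#4 C5 C##4 C##5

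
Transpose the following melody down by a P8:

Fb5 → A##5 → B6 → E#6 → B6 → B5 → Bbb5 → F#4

Fb4 A##4 B5 E#5 B5 B4 Bbb4 F#3

Fb5 becomes Fb4
A##5 becomes A##4
B6 becomes B5
E#6 becomes E#5
B6 becomes B5
B5 becomes B4
Bbb5 becomes Bbb4
F#4 becomes F#3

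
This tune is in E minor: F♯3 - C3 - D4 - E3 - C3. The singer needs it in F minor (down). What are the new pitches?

From E down to F is a major seventh; apply that to each pitch.
F#3 to G2
C3 to Db2
D4 to Eb3
E3 to F2
C3 to Db2

G2 Db2 Eb3 F2 Db2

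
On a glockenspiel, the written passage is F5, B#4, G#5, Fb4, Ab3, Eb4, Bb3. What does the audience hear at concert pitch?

The glockenspiel sounds a perfect fifteenth above written, so transpose each written note up a perfect fifteenth.
F5 gives F7
B#4 gives B#6
G#5 gives G#7
Fb4 gives Fb6
Ab3 gives Ab5
Eb4 gives Eb6
Bb3 gives Bb5

F7 B#6 G#7 Fb6 Ab5 Eb6 Bb5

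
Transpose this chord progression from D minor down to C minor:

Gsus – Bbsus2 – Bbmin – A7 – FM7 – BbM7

Fsus Absus2 Abmin G7 EbM7 AbM7

D minor down to C minor is a major second; each chord root moves by that interval while the quality stays the same.
Gsus: root G down a major second → F, giving Fsus.
Bbsus2: root Bb down a major second → Ab, giving Absus2.
Bbmin: root Bb down a major second → Ab, giving Abmin.
A7: root A down a major second → G, giving G7.
FM7: root F down a major second → Eb, giving EbM7.
BbM7: root Bb down a major second → Ab, giving AbM7.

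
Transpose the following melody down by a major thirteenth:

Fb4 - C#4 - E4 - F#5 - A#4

Abb2 E2 G2 A3 C#3

A major thirteenth down from Fb4 gives Abb2.
C#4: a thirteenth down reaches E, and 21 semitones makes it E2.
A major thirteenth down from E4 gives G2.
F#5 down a major thirteenth is A3.
A major thirteenth down from A#4 gives C#3.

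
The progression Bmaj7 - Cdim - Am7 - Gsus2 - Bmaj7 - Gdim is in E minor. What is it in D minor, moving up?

Amaj7 Bbdim Gm7 Fsus2 Amaj7 Fdim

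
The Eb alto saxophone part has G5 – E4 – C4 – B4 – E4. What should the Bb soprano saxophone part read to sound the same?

C5 A3 F3 E4 A3

First find concert pitch: the Eb alto saxophone sounds a major sixth below written, so G5 E4 C4 B4 E4 sounds Bb4 G3 Eb3 D4 G3.
Then write for Bb soprano saxophone: it sounds a major second below written, so the part must be a major second above concert.
Bb4 → C5
G3 → A3
Eb3 → F3
D4 → E4
G3 → A3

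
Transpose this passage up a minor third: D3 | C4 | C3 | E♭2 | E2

F3 Eb4 Eb3 Gb2 G2

D3 -> F3
C4 -> Eb4
C3 -> Eb3
Eb2 -> Gb2
E2 -> G2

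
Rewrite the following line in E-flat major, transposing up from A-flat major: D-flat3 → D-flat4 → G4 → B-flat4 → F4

Ab3 Ab4 D5 F5 C5

A-flat major to E-flat major up is a perfect fifth, so every note moves up by that interval.
Db3 -> Ab3
Db4 -> Ab4
G4 -> D5
Bb4 -> F5
F4 -> C5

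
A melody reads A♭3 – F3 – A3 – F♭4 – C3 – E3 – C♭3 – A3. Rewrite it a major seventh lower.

Ab3 gives Bbb2
F3 gives Gb2
A3 gives Bb2
Fb4 gives Gbb3
C3 gives Db2
E3 gives F2
Cb3 gives Dbb2
A3 gives Bb2

Bbb2 Gb2 Bb2 Gbb3 Db2 F2 Dbb2 Bb2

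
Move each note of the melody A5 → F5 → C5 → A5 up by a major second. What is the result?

B5 G5 D5 B5

A5 -> B5
F5 -> G5
C5 -> D5
A5 -> B5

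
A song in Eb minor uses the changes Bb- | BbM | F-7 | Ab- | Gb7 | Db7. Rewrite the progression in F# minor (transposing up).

Eb minor up to F# minor is an augmented second; each chord root moves by that interval while the quality stays the same.
Bb-: root Bb up an augmented second → C#, giving C#-.
BbM: root Bb up an augmented second → C#, giving C#M.
F-7: root F up an augmented second → G#, giving G#-7.
Ab-: root Ab up an augmented second → B, giving B-.
Gb7: root Gb up an augmented second → A, giving A7.
Db7: root Db up an augmented second → E, giving E7.

C#- C#M G#-7 B- A7 E7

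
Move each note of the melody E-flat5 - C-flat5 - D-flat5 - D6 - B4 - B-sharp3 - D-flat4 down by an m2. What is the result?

Eb5 becomes D5
Cb5 becomes Bb4
Db5 becomes C5
D6 becomes C#6
B4 becomes A#4
B#3 becomes A##3
Db4 becomes C4

D5 Bb4 C5 C#6 A#4 A##3 C4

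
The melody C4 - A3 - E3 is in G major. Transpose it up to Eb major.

Ab4 F4 C4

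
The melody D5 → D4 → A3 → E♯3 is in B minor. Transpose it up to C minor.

Eb5 Eb4 Bb3 F#3

From B up to C is a minor second; apply that to each pitch.
D5 gives Eb5
D4 gives Eb4
A3 gives Bb3
E#3 gives F#3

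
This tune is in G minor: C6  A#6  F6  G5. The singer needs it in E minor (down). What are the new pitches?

From G down to E is a minor third; apply that to each pitch.
C6 to A5
A#6 to F##6
F6 to D6
G5 to E5

A5 F##6 D6 E5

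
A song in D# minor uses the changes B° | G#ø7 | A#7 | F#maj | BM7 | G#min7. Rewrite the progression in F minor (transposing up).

Db° Bbø7 C7 Abmaj DbM7 Bbmin7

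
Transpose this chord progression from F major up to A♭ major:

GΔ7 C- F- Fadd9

BbΔ7 Eb- Ab- Abadd9

F major up to A♭ major is a minor third; each chord root moves by that interval while the quality stays the same.
GΔ7: root G up a minor third → Bb, giving BbΔ7.
C-: root C up a minor third → Eb, giving Eb-.
F-: root F up a minor third → Ab, giving Ab-.
Fadd9: root F up a minor third → Ab, giving Abadd9.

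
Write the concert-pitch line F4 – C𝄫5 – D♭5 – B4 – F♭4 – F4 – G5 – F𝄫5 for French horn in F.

C5 Gbb5 Ab5 F#5 Cb5 C5 D6 Cbb6

Written C4 sounds as F3 on the French horn in F, so concert pitches are written a perfect fifth up.
F4 becomes C5
Cbb5 becomes Gbb5
Db5 becomes Ab5
B4 becomes F#5
Fb4 becomes Cb5
F4 becomes C5
G5 becomes D6
Fbb5 becomes Cbb6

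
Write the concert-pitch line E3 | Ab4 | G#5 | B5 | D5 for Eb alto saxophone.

C#4 F5 E#6 G#6 B5

The Eb alto saxophone sounds a major sixth below written, so the written part must be a major sixth above concert — transpose each note up.
E3 -> C#4
Ab4 -> F5
G#5 -> E#6
B5 -> G#6
D5 -> B5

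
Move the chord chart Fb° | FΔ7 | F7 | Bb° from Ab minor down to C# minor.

A° A#Δ7 A#7 D#°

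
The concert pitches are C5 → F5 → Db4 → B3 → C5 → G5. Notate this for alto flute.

Written C4 sounds as G3 on the alto flute, so concert pitches are written a perfect fourth up.
C5 gives F5
F5 gives Bb5
Db4 gives Gb4
B3 gives E4
C5 gives F5
G5 gives C6

F5 Bb5 Gb4 E4 F5 C6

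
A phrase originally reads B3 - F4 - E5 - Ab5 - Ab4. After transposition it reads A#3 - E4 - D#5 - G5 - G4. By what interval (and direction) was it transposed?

down a minor second

From B3 to A#3 is 2 letter names — a second of some quality.
A#3 to B3 is 1 semitone, which makes it a minor second; the second version is lower, so the direction is down.
Checking another pair — Ab4 → G4 — gives the same interval.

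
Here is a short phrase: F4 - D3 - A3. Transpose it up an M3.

F4 → A4
D3 → F#3
A3 → C#4

A4 F#3 C#4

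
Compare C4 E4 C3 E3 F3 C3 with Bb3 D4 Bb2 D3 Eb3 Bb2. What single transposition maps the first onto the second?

down a major second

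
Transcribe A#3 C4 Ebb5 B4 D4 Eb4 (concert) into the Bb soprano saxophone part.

The Bb soprano saxophone sounds a major second below written, so the written part must be a major second above concert — transpose each note up.
A#3 to B#3
C4 to D4
Ebb5 to Fb5
B4 to C#5
D4 to E4
Eb4 to F4

B#3 D4 Fb5 C#5 E4 F4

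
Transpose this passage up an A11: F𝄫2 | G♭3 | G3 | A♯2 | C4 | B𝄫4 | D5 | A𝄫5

Fbb2 -> Bbb3
Gb3 -> C5
G3 -> C#5
A#2 -> D##4
C4 -> F#5
Bbb4 -> Eb6
D5 -> G#6
Abb5 -> Db7

Bbb3 C5 C#5 D##4 F#5 Eb6 G#6 Db7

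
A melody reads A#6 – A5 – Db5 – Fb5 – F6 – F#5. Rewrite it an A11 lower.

E5 Eb4 Abb3 Cbb4 Cb5 C4

A#6 becomes E5
A5 becomes Eb4
Db5 becomes Abb3
Fb5 becomes Cbb4
F6 becomes Cb5
F#5 becomes C4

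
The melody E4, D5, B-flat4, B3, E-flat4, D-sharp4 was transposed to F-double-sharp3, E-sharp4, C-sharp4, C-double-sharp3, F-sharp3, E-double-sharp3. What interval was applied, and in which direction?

down a diminished seventh

Take the first pair: E4 → F##3. E to F spans 7 letter names, so the interval is some kind of seventh.
F##3 to E4 is 9 semitones, which makes it a diminished seventh; the second version is lower, so the direction is down.
Checking another pair — D#4 → E##3 — gives the same interval.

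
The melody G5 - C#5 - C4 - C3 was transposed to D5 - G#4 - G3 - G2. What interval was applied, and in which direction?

down a perfect fourth

Take the first pair: G5 → D5. G to D spans 4 letter names, so the interval is some kind of fourth.
D5 to G5 is 5 semitones, which makes it a perfect fourth; the second version is lower, so the direction is down.
Checking another pair — C3 → G2 — gives the same interval.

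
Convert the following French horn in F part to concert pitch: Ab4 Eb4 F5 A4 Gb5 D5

The French horn in F sounds a perfect fifth below written, so transpose each written note down a perfect fifth.
Ab4 gives Db4
Eb4 gives Ab3
F5 gives Bb4
A4 gives D4
Gb5 gives Cb5
D5 gives G4

Db4 Ab3 Bb4 D4 Cb5 G4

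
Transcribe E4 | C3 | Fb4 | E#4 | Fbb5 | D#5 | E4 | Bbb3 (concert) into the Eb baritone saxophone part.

Written C4 sounds as Eb2 on the Eb baritone saxophone, so concert pitches are written a major thirteenth up.
E4 gives C#6
C3 gives A4
Fb4 gives Db6
E#4 gives C##6
Fbb5 gives Dbb7
D#5 gives B#6
E4 gives C#6
Bbb3 gives Gb5

C#6 A4 Db6 C##6 Dbb7 B#6 C#6 Gb5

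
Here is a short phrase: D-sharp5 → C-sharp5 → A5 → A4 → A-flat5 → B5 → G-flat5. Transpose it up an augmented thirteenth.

B##6 A##6 F##7 F##6 F#7 G##7 E7

D#5 to B##6
C#5 to A##6
A5 to F##7
A4 to F##6
Ab5 to F#7
B5 to G##7
Gb5 to E7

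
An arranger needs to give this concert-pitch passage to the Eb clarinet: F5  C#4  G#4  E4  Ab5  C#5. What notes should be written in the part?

D5 A#3 E#4 C#4 F5 A#4

Written C4 sounds as Eb4 on the Eb clarinet, so concert pitches are written a minor third down.
F5 → D5
C#4 → A#3
G#4 → E#4
E4 → C#4
Ab5 → F5
C#5 → A#4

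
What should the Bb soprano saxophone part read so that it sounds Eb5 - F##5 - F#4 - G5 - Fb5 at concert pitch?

The Bb soprano saxophone sounds a major second below written, so the written part must be a major second above concert — transpose each note up.
Eb5 → F5
F##5 → G##5
F#4 → G#4
G5 → A5
Fb5 → Gb5

F5 G##5 G#4 A5 Gb5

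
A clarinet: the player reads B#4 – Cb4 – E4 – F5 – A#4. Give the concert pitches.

The A clarinet sounds a minor third below written, so transpose each written note down a minor third.
B#4 becomes G##4
Cb4 becomes Ab3
E4 becomes C#4
F5 becomes D5
A#4 becomes F##4

G##4 Ab3 C#4 D5 F##4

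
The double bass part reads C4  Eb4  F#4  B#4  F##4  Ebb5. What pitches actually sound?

C3 Eb3 F#3 B#3 F##3 Ebb4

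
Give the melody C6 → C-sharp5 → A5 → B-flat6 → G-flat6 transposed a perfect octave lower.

C5 C#4 A4 Bb5 Gb5

C6 down a perfect octave is C5.
C#5: an octave down reaches C, and 12 semitones makes it C#4.
A5 down a perfect octave is A4.
Bb6: an octave down reaches B, and 12 semitones makes it Bb5.
A perfect octave down from Gb6 gives Gb5.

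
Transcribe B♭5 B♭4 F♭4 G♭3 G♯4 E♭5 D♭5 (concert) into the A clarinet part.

Written C4 sounds as A3 on the A clarinet, so concert pitches are written a minor third up.
Bb5 gives Db6
Bb4 gives Db5
Fb4 gives Abb4
Gb3 gives Bbb3
G#4 gives B4
Eb5 gives Gb5
Db5 gives Fb5

Db6 Db5 Abb4 Bbb3 B4 Gb5 Fb5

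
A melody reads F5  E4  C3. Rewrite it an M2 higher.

F5 up a major second is G5.
E4 up a major second is F#4.
C3: a second up reaches D, and 2 semitones makes it D3.

G5 F#4 D3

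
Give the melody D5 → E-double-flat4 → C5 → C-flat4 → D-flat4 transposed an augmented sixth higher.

B#5 C5 A#5 A4 B4

D5 up an augmented sixth is B#5.
Ebb4: a sixth up reaches C, and 10 semitones makes it C5.
C5: a sixth up reaches A, and 10 semitones makes it A#5.
An augmented sixth up from Cb4 gives A4.
An augmented sixth up from Db4 gives B4.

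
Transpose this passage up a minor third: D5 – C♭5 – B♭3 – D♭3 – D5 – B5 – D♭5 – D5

F5 Ebb5 Db4 Fb3 F5 D6 Fb5 F5

D5 up a minor third is F5.
A minor third up from Cb5 gives Ebb5.
Bb3: a third up reaches D, and 3 semitones makes it Db4.
A minor third up from Db3 gives Fb3.
D5: a third up reaches F, and 3 semitones makes it F5.
B5 up a minor third is D6.
Db5: a third up reaches F, and 3 semitones makes it Fb5.
A minor third up from D5 gives F5.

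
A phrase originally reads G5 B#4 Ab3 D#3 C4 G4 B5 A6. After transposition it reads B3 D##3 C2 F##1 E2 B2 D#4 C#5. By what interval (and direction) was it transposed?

down a minor thirteenth

Take the first pair: G5 → B3. G to B spans 13 letter names, so the interval is some kind of thirteenth.
B3 to G5 is 20 semitones, which makes it a minor thirteenth; the second version is lower, so the direction is down.
Checking another pair — A6 → C#5 — gives the same interval.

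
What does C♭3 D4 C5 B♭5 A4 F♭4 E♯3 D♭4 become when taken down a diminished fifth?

F2 G#3 F#4 E5 D#4 Bb3 A##2 G3

A diminished fifth down from Cb3 gives F2.
D4: a fifth down reaches G, and 6 semitones makes it G#3.
A diminished fifth down from C5 gives F#4.
Bb5 down a diminished fifth is E5.
A4 down a diminished fifth is D#4.
A diminished fifth down from Fb4 gives Bb3.
E#3: a fifth down reaches A, and 6 semitones makes it A##2.
Db4 down a diminished fifth is G3.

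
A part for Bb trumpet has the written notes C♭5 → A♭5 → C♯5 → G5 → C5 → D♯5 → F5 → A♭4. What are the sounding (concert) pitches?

Bbb4 Gb5 B4 F5 Bb4 C#5 Eb5 Gb4

The Bb trumpet sounds a major second below written, so transpose each written note down a major second.
Cb5 -> Bbb4
Ab5 -> Gb5
C#5 -> B4
G5 -> F5
C5 -> Bb4
D#5 -> C#5
F5 -> Eb5
Ab4 -> Gb4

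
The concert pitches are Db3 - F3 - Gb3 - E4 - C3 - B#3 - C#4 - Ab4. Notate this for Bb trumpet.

Eb3 G3 Ab3 F#4 D3 C##4 D#4 Bb4

The Bb trumpet sounds a major second below written, so the written part must be a major second above concert — transpose each note up.
Db3 becomes Eb3
F3 becomes G3
Gb3 becomes Ab3
E4 becomes F#4
C3 becomes D3
B#3 becomes C##4
C#4 becomes D#4
Ab4 becomes Bb4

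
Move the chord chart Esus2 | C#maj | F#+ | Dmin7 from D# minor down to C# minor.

Dsus2 Bmaj E+ Cmin7

D# minor down to C# minor is a major second; each chord root moves by that interval while the quality stays the same.
Esus2: root E down a major second → D, giving Dsus2.
C#maj: root C# down a major second → B, giving Bmaj.
F#+: root F# down a major second → E, giving E+.
Dmin7: root D down a major second → C, giving Cmin7.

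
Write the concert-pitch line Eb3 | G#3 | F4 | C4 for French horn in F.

The French horn in F sounds a perfect fifth below written, so the written part must be a perfect fifth above concert — transpose each note up.
Eb3 -> Bb3
G#3 -> D#4
F4 -> C5
C4 -> G4

Bb3 D#4 C5 G4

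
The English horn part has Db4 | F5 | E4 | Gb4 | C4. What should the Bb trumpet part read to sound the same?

Ab3 C5 B3 Db4 G3

First find concert pitch: the English horn sounds a perfect fifth below written, so Db4 F5 E4 Gb4 C4 sounds Gb3 Bb4 A3 Cb4 F3.
Then write for Bb trumpet: it sounds a major second below written, so the part must be a major second above concert.
Gb3 → Ab3
Bb4 → C5
A3 → B3
Cb4 → Db4
F3 → G3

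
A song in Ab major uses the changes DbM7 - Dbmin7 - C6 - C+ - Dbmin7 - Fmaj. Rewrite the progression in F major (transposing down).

BbM7 Bbmin7 A6 A+ Bbmin7 Dmaj

Ab major down to F major is a minor third; each chord root moves by that interval while the quality stays the same.
DbM7: root Db down a minor third → Bb, giving BbM7.
Dbmin7: root Db down a minor third → Bb, giving Bbmin7.
C6: root C down a minor third → A, giving A6.
C+: root C down a minor third → A, giving A+.
Dbmin7: root Db down a minor third → Bb, giving Bbmin7.
Fmaj: root F down a minor third → D, giving Dmaj.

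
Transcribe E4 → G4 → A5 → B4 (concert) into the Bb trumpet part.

F#4 A4 B5 C#5

The Bb trumpet sounds a major second below written, so the written part must be a major second above concert — transpose each note up.
E4 gives F#4
G4 gives A4
A5 gives B5
B4 gives C#5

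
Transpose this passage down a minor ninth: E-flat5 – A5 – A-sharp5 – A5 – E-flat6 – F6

D4 G#4 G##4 G#4 D5 E5

Eb5: a ninth down reaches D, and 13 semitones makes it D4.
A minor ninth down from A5 gives G#4.
A minor ninth down from A#5 gives G##4.
A5: a ninth down reaches G, and 13 semitones makes it G#4.
Eb6 down a minor ninth is D5.
A minor ninth down from F6 gives E5.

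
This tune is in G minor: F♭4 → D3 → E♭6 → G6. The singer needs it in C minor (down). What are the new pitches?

Bbb3 G2 Ab5 C6

G minor to C minor down is a perfect fifth, so every note moves down by that interval.
Fb4 to Bbb3
D3 to G2
Eb6 to Ab5
G6 to C6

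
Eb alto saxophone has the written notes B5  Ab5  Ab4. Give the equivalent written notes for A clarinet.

F5 Ebb5 Ebb4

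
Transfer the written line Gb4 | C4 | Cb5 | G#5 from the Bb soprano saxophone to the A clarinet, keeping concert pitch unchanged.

First find concert pitch: the Bb soprano saxophone sounds a major second below written, so Gb4 C4 Cb5 G#5 sounds Fb4 Bb3 Bbb4 F#5.
Then write for A clarinet: it sounds a minor third below written, so the part must be a minor third above concert.
Fb4 → Abb4
Bb3 → Db4
Bbb4 → Dbb5
F#5 → A5

Abb4 Db4 Dbb5 A5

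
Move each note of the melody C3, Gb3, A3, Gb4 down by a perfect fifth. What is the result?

F2 Cb3 D3 Cb4

A perfect fifth down from C3 gives F2.
A perfect fifth down from Gb3 gives Cb3.
A perfect fifth down from A3 gives D3.
A perfect fifth down from Gb4 gives Cb4.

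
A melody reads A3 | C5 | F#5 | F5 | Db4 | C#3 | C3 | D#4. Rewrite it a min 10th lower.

A3 gives F#2
C5 gives A3
F#5 gives D#4
F5 gives D4
Db4 gives Bb2
C#3 gives A#1
C3 gives A1
D#4 gives B#2

F#2 A3 D#4 D4 Bb2 A#1 A1 B#2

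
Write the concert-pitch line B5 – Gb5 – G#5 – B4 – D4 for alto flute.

E6 Cb6 C#6 E5 G4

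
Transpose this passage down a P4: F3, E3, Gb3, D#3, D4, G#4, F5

C3 B2 Db3 A#2 A3 D#4 C5

F3 becomes C3
E3 becomes B2
Gb3 becomes Db3
D#3 becomes A#2
D4 becomes A3
G#4 becomes D#4
F5 becomes C5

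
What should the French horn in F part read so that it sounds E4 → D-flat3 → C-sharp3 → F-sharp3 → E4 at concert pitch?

B4 Ab3 G#3 C#4 B4

Written C4 sounds as F3 on the French horn in F, so concert pitches are written a perfect fifth up.
E4 becomes B4
Db3 becomes Ab3
C#3 becomes G#3
F#3 becomes C#4
E4 becomes B4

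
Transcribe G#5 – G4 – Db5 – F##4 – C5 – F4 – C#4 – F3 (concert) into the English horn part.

D#6 D5 Ab5 C##5 G5 C5 G#4 C4

The English horn sounds a perfect fifth below written, so the written part must be a perfect fifth above concert — transpose each note up.
G#5 -> D#6
G4 -> D5
Db5 -> Ab5
F##4 -> C##5
C5 -> G5
F4 -> C5
C#4 -> G#4
F3 -> C4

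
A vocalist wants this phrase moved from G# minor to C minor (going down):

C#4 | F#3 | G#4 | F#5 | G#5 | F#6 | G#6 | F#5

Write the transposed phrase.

F3 Bb2 C4 Bb4 C5 Bb5 C6 Bb4

G# minor to C minor down is an augmented fifth, so every note moves down by that interval.
C#4 gives F3
F#3 gives Bb2
G#4 gives C4
F#5 gives Bb4
G#5 gives C5
F#6 gives Bb5
G#6 gives C6
F#5 gives Bb4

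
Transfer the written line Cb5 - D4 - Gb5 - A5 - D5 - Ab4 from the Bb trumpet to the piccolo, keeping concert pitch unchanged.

Bbb3 C3 Fb4 G4 C4 Gb3

First find concert pitch: the Bb trumpet sounds a major second below written, so Cb5 D4 Gb5 A5 D5 Ab4 sounds Bbb4 C4 Fb5 G5 C5 Gb4.
Then write for piccolo: it sounds a perfect octave above written, so the part must be a perfect octave below concert.
Bbb4 → Bbb3
C4 → C3
Fb5 → Fb4
G5 → G4
C5 → C4
Gb4 → Gb3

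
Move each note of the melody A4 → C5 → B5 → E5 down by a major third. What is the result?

F4 Ab4 G5 C5

A major third down from A4 gives F4.
C5 down a major third is Ab4.
B5: a third down reaches G, and 4 semitones makes it G5.
E5: a third down reaches C, and 4 semitones makes it C5.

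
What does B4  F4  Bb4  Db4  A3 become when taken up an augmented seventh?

A##5 E#5 A#5 C#5 G##4

B4 to A##5
F4 to E#5
Bb4 to A#5
Db4 to C#5
A3 to G##4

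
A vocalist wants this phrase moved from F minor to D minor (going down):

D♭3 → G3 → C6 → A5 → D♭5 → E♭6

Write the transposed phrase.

Bb2 E3 A5 F#5 Bb4 C6

From F down to D is a minor third; apply that to each pitch.
Db3 becomes Bb2
G3 becomes E3
C6 becomes A5
A5 becomes F#5
Db5 becomes Bb4
Eb6 becomes C6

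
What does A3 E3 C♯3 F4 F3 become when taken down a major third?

F3 C3 A2 Db4 Db3

A3: a third down reaches F, and 4 semitones makes it F3.
E3 down a major third is C3.
A major third down from C#3 gives A2.
F4 down a major third is Db4.
F3 down a major third is Db3.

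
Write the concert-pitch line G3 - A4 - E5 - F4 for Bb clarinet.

A3 B4 F#5 G4

Written C4 sounds as Bb3 on the Bb clarinet, so concert pitches are written a major second up.
G3 → A3
A4 → B4
E5 → F#5
F4 → G4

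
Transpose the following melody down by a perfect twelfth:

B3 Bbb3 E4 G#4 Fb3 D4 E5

E2 Ebb2 A2 C#3 Bbb1 G2 A3

B3 to E2
Bbb3 to Ebb2
E4 to A2
G#4 to C#3
Fb3 to Bbb1
D4 to G2
E5 to A3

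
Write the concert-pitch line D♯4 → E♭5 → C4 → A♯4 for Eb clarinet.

B#3 C5 A3 F##4

The Eb clarinet sounds a minor third above written, so the written part must be a minor third below concert — transpose each note down.
D#4 gives B#3
Eb5 gives C5
C4 gives A3
A#4 gives F##4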